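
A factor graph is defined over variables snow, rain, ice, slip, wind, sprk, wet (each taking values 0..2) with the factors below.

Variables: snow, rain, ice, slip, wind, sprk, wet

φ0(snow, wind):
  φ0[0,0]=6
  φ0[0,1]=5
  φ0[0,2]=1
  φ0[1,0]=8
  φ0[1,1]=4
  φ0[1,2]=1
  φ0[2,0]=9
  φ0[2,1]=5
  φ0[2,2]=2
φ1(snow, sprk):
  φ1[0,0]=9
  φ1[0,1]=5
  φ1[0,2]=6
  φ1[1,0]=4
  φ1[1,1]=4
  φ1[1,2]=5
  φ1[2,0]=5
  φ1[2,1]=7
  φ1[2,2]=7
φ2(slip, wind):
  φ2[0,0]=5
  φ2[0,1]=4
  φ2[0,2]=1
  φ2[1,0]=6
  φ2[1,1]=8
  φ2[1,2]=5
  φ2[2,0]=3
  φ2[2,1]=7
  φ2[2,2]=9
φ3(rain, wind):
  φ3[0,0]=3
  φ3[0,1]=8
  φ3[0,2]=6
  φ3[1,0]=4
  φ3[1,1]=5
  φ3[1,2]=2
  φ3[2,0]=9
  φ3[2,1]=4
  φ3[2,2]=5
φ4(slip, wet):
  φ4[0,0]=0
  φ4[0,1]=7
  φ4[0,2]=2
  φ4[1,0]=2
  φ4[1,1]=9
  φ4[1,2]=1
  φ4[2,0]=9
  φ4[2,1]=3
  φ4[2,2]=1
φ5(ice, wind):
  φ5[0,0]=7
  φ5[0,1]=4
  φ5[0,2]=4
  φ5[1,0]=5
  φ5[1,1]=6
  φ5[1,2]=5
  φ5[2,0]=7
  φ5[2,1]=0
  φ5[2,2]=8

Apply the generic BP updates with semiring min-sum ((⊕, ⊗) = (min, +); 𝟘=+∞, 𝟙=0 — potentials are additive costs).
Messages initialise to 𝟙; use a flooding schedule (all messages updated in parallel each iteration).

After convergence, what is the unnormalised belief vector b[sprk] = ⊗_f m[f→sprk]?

b[sprk] = [12, 12, 13]

init: all messages = 𝟙 over 3 values
r1 m[φ0→snow] = [1, 1, 2]
r1 m[φ0→wind] = [6, 4, 1]
r1 m[φ1→snow] = [5, 4, 5]
r1 m[φ1→sprk] = [4, 4, 5]
r1 m[φ2→slip] = [1, 5, 3]
r1 m[φ2→wind] = [3, 4, 1]
r1 m[φ3→rain] = [3, 2, 4]
r1 m[φ3→wind] = [3, 4, 2]
r1 m[φ4→slip] = [0, 1, 1]
r1 m[φ4→wet] = [0, 3, 1]
r1 m[φ5→ice] = [4, 5, 0]
r1 m[φ5→wind] = [5, 0, 4]
r1 m[snow→φ0] = [0, 0, 0]
r1 m[snow→φ1] = [0, 0, 0]
r1 m[rain→φ3] = [0, 0, 0]
r1 m[ice→φ5] = [0, 0, 0]
r1 m[slip→φ2] = [0, 0, 0]
r1 m[slip→φ4] = [0, 0, 0]
r1 m[wind→φ0] = [0, 0, 0]
r1 m[wind→φ2] = [0, 0, 0]
r1 m[wind→φ3] = [0, 0, 0]
r1 m[wind→φ5] = [0, 0, 0]
r1 m[sprk→φ1] = [0, 0, 0]
r1 m[wet→φ4] = [0, 0, 0]
r2 m[φ0→snow] = [1, 1, 2]
r2 m[φ0→wind] = [6, 4, 1]
r2 m[φ1→snow] = [5, 4, 5]
r2 m[φ1→sprk] = [4, 4, 5]
r2 m[φ2→slip] = [1, 5, 3]
r2 m[φ2→wind] = [3, 4, 1]
r2 m[φ3→rain] = [3, 2, 4]
r2 m[φ3→wind] = [3, 4, 2]
r2 m[φ4→slip] = [0, 1, 1]
r2 m[φ4→wet] = [0, 3, 1]
r2 m[φ5→ice] = [4, 5, 0]
r2 m[φ5→wind] = [5, 0, 4]
r2 m[snow→φ0] = [5, 4, 5]
r2 m[snow→φ1] = [1, 1, 2]
r2 m[rain→φ3] = [0, 0, 0]
r2 m[ice→φ5] = [0, 0, 0]
r2 m[slip→φ2] = [0, 1, 1]
r2 m[slip→φ4] = [1, 5, 3]
r2 m[wind→φ0] = [11, 8, 7]
r2 m[wind→φ2] = [14, 8, 7]
r2 m[wind→φ3] = [14, 8, 6]
r2 m[wind→φ5] = [12, 12, 4]
r2 m[sprk→φ1] = [0, 0, 0]
r2 m[wet→φ4] = [0, 0, 0]
r3 m[φ0→snow] = [8, 8, 9]
r3 m[φ0→wind] = [11, 8, 5]
r3 m[φ1→snow] = [5, 4, 5]
r3 m[φ1→sprk] = [5, 5, 6]
r3 m[φ2→slip] = [8, 12, 15]
r3 m[φ2→wind] = [4, 4, 1]
r3 m[φ3→rain] = [12, 8, 11]
r3 m[φ3→wind] = [3, 4, 2]
r3 m[φ4→slip] = [0, 1, 1]
r3 m[φ4→wet] = [1, 6, 3]
r3 m[φ5→ice] = [8, 9, 12]
r3 m[φ5→wind] = [5, 0, 4]
r3 m[snow→φ0] = [5, 4, 5]
r3 m[snow→φ1] = [1, 1, 2]
r3 m[rain→φ3] = [0, 0, 0]
r3 m[ice→φ5] = [0, 0, 0]
r3 m[slip→φ2] = [0, 1, 1]
r3 m[slip→φ4] = [1, 5, 3]
r3 m[wind→φ0] = [11, 8, 7]
r3 m[wind→φ2] = [14, 8, 7]
r3 m[wind→φ3] = [14, 8, 6]
r3 m[wind→φ5] = [12, 12, 4]
r3 m[sprk→φ1] = [0, 0, 0]
r3 m[wet→φ4] = [0, 0, 0]
r4 m[φ0→snow] = [8, 8, 9]
r4 m[φ0→wind] = [11, 8, 5]
r4 m[φ1→snow] = [5, 4, 5]
r4 m[φ1→sprk] = [5, 5, 6]
r4 m[φ2→slip] = [8, 12, 15]
r4 m[φ2→wind] = [4, 4, 1]
r4 m[φ3→rain] = [12, 8, 11]
r4 m[φ3→wind] = [3, 4, 2]
r4 m[φ4→slip] = [0, 1, 1]
r4 m[φ4→wet] = [1, 6, 3]
r4 m[φ5→ice] = [8, 9, 12]
r4 m[φ5→wind] = [5, 0, 4]
r4 m[snow→φ0] = [5, 4, 5]
r4 m[snow→φ1] = [8, 8, 9]
r4 m[rain→φ3] = [0, 0, 0]
r4 m[ice→φ5] = [0, 0, 0]
r4 m[slip→φ2] = [0, 1, 1]
r4 m[slip→φ4] = [8, 12, 15]
r4 m[wind→φ0] = [12, 8, 7]
r4 m[wind→φ2] = [19, 12, 11]
r4 m[wind→φ3] = [20, 12, 10]
r4 m[wind→φ5] = [18, 16, 8]
r4 m[sprk→φ1] = [0, 0, 0]
r4 m[wet→φ4] = [0, 0, 0]
r5 m[φ0→snow] = [8, 8, 9]
r5 m[φ0→wind] = [11, 8, 5]
r5 m[φ1→snow] = [5, 4, 5]
r5 m[φ1→sprk] = [12, 12, 13]
r5 m[φ2→slip] = [12, 16, 19]
r5 m[φ2→wind] = [4, 4, 1]
r5 m[φ3→rain] = [16, 12, 15]
r5 m[φ3→wind] = [3, 4, 2]
r5 m[φ4→slip] = [0, 1, 1]
r5 m[φ4→wet] = [8, 15, 10]
r5 m[φ5→ice] = [12, 13, 16]
r5 m[φ5→wind] = [5, 0, 4]
r5 m[snow→φ0] = [5, 4, 5]
r5 m[snow→φ1] = [8, 8, 9]
r5 m[rain→φ3] = [0, 0, 0]
r5 m[ice→φ5] = [0, 0, 0]
r5 m[slip→φ2] = [0, 1, 1]
r5 m[slip→φ4] = [8, 12, 15]
r5 m[wind→φ0] = [12, 8, 7]
r5 m[wind→φ2] = [19, 12, 11]
r5 m[wind→φ3] = [20, 12, 10]
r5 m[wind→φ5] = [18, 16, 8]
r5 m[sprk→φ1] = [0, 0, 0]
r5 m[wet→φ4] = [0, 0, 0]
r6 m[φ0→snow] = [8, 8, 9]
r6 m[φ0→wind] = [11, 8, 5]
r6 m[φ1→snow] = [5, 4, 5]
r6 m[φ1→sprk] = [12, 12, 13]
r6 m[φ2→slip] = [12, 16, 19]
r6 m[φ2→wind] = [4, 4, 1]
r6 m[φ3→rain] = [16, 12, 15]
r6 m[φ3→wind] = [3, 4, 2]
r6 m[φ4→slip] = [0, 1, 1]
r6 m[φ4→wet] = [8, 15, 10]
r6 m[φ5→ice] = [12, 13, 16]
r6 m[φ5→wind] = [5, 0, 4]
r6 m[snow→φ0] = [5, 4, 5]
r6 m[snow→φ1] = [8, 8, 9]
r6 m[rain→φ3] = [0, 0, 0]
r6 m[ice→φ5] = [0, 0, 0]
r6 m[slip→φ2] = [0, 1, 1]
r6 m[slip→φ4] = [12, 16, 19]
r6 m[wind→φ0] = [12, 8, 7]
r6 m[wind→φ2] = [19, 12, 11]
r6 m[wind→φ3] = [20, 12, 10]
r6 m[wind→φ5] = [18, 16, 8]
r6 m[sprk→φ1] = [0, 0, 0]
r6 m[wet→φ4] = [0, 0, 0]
r7 m[φ0→snow] = [8, 8, 9]
r7 m[φ0→wind] = [11, 8, 5]
r7 m[φ1→snow] = [5, 4, 5]
r7 m[φ1→sprk] = [12, 12, 13]
r7 m[φ2→slip] = [12, 16, 19]
r7 m[φ2→wind] = [4, 4, 1]
r7 m[φ3→rain] = [16, 12, 15]
r7 m[φ3→wind] = [3, 4, 2]
r7 m[φ4→slip] = [0, 1, 1]
r7 m[φ4→wet] = [12, 19, 14]
r7 m[φ5→ice] = [12, 13, 16]
r7 m[φ5→wind] = [5, 0, 4]
r7 m[snow→φ0] = [5, 4, 5]
r7 m[snow→φ1] = [8, 8, 9]
r7 m[rain→φ3] = [0, 0, 0]
r7 m[ice→φ5] = [0, 0, 0]
r7 m[slip→φ2] = [0, 1, 1]
r7 m[slip→φ4] = [12, 16, 19]
r7 m[wind→φ0] = [12, 8, 7]
r7 m[wind→φ2] = [19, 12, 11]
r7 m[wind→φ3] = [20, 12, 10]
r7 m[wind→φ5] = [18, 16, 8]
r7 m[sprk→φ1] = [0, 0, 0]
r7 m[wet→φ4] = [0, 0, 0]
r8 m[φ0→snow] = [8, 8, 9]
r8 m[φ0→wind] = [11, 8, 5]
r8 m[φ1→snow] = [5, 4, 5]
r8 m[φ1→sprk] = [12, 12, 13]
r8 m[φ2→slip] = [12, 16, 19]
r8 m[φ2→wind] = [4, 4, 1]
r8 m[φ3→rain] = [16, 12, 15]
r8 m[φ3→wind] = [3, 4, 2]
r8 m[φ4→slip] = [0, 1, 1]
r8 m[φ4→wet] = [12, 19, 14]
r8 m[φ5→ice] = [12, 13, 16]
r8 m[φ5→wind] = [5, 0, 4]
r8 m[snow→φ0] = [5, 4, 5]
r8 m[snow→φ1] = [8, 8, 9]
r8 m[rain→φ3] = [0, 0, 0]
r8 m[ice→φ5] = [0, 0, 0]
r8 m[slip→φ2] = [0, 1, 1]
r8 m[slip→φ4] = [12, 16, 19]
r8 m[wind→φ0] = [12, 8, 7]
r8 m[wind→φ2] = [19, 12, 11]
r8 m[wind→φ3] = [20, 12, 10]
r8 m[wind→φ5] = [18, 16, 8]
r8 m[sprk→φ1] = [0, 0, 0]
r8 m[wet→φ4] = [0, 0, 0]
fixed point reached at round 8
b[sprk] = ⊗ incoming = [12, 12, 13]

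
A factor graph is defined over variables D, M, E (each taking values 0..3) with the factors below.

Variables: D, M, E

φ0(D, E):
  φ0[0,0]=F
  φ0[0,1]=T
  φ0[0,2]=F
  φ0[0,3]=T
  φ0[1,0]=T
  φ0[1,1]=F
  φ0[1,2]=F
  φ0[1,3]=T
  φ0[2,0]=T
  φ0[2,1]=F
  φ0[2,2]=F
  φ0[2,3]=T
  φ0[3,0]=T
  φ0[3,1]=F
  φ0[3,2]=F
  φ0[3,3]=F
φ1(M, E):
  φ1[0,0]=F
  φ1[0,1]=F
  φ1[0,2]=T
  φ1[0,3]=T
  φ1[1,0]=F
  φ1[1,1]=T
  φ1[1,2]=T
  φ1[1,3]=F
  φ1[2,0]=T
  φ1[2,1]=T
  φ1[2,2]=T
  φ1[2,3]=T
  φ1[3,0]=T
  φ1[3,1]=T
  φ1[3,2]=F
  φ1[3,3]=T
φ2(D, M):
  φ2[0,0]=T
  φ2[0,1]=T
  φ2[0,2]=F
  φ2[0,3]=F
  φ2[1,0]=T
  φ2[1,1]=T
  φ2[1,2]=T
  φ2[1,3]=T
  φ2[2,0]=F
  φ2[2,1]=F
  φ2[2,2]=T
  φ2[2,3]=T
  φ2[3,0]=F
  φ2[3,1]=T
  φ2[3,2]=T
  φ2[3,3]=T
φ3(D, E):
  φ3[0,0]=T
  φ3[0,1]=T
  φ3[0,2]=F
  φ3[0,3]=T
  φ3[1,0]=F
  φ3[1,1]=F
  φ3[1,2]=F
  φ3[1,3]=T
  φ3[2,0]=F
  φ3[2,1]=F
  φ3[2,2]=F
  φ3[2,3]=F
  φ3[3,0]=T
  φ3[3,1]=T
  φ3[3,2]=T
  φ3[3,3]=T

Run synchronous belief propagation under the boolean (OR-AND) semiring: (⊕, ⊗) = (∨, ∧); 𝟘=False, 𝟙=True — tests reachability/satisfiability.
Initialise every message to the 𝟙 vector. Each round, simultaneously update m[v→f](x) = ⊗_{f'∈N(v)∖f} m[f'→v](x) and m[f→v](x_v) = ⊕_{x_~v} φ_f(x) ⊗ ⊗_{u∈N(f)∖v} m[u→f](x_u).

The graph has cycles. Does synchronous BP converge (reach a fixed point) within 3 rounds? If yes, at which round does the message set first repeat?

init: all messages = 𝟙 over 4 values
r1 m[φ0→D] = [T, T, T, T]
r1 m[φ0→E] = [T, T, F, T]
r1 m[φ1→M] = [T, T, T, T]
r1 m[φ1→E] = [T, T, T, T]
r1 m[φ2→D] = [T, T, T, T]
r1 m[φ2→M] = [T, T, T, T]
r1 m[φ3→D] = [T, T, F, T]
r1 m[φ3→E] = [T, T, T, T]
r1 m[D→φ0] = [T, T, T, T]
r1 m[D→φ2] = [T, T, T, T]
r1 m[D→φ3] = [T, T, T, T]
r1 m[M→φ1] = [T, T, T, T]
r1 m[M→φ2] = [T, T, T, T]
r1 m[E→φ0] = [T, T, T, T]
r1 m[E→φ1] = [T, T, T, T]
r1 m[E→φ3] = [T, T, T, T]
r2 m[φ0→D] = [T, T, T, T]
r2 m[φ0→E] = [T, T, F, T]
r2 m[φ1→M] = [T, T, T, T]
r2 m[φ1→E] = [T, T, T, T]
r2 m[φ2→D] = [T, T, T, T]
r2 m[φ2→M] = [T, T, T, T]
r2 m[φ3→D] = [T, T, F, T]
r2 m[φ3→E] = [T, T, T, T]
r2 m[D→φ0] = [T, T, F, T]
r2 m[D→φ2] = [T, T, F, T]
r2 m[D→φ3] = [T, T, T, T]
r2 m[M→φ1] = [T, T, T, T]
r2 m[M→φ2] = [T, T, T, T]
r2 m[E→φ0] = [T, T, T, T]
r2 m[E→φ1] = [T, T, F, T]
r2 m[E→φ3] = [T, T, F, T]
r3 m[φ0→D] = [T, T, T, T]
r3 m[φ0→E] = [T, T, F, T]
r3 m[φ1→M] = [T, T, T, T]
r3 m[φ1→E] = [T, T, T, T]
r3 m[φ2→D] = [T, T, T, T]
r3 m[φ2→M] = [T, T, T, T]
r3 m[φ3→D] = [T, T, F, T]
r3 m[φ3→E] = [T, T, T, T]
r3 m[D→φ0] = [T, T, F, T]
r3 m[D→φ2] = [T, T, F, T]
r3 m[D→φ3] = [T, T, T, T]
r3 m[M→φ1] = [T, T, T, T]
r3 m[M→φ2] = [T, T, T, T]
r3 m[E→φ0] = [T, T, T, T]
r3 m[E→φ1] = [T, T, F, T]
r3 m[E→φ3] = [T, T, F, T]
fixed point reached at round 3
messages reach a fixed point at round 3

CONVERGED at round 3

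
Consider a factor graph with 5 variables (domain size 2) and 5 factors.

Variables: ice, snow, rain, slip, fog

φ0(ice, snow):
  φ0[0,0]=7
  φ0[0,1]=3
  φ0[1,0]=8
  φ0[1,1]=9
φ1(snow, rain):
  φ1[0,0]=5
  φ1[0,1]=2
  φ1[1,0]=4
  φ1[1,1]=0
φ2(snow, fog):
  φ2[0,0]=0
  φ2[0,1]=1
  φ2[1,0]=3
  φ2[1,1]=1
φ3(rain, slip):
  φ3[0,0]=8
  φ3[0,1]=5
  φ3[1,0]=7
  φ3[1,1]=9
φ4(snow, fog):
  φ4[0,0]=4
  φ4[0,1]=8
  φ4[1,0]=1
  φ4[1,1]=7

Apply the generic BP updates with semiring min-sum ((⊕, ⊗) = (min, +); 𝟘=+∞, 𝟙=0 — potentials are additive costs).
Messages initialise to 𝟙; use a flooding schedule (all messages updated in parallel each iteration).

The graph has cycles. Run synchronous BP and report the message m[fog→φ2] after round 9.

init: all messages = 𝟙 over 2 values
r1 m[φ0→ice] = [3, 8]
r1 m[φ0→snow] = [7, 3]
r1 m[φ1→snow] = [2, 0]
r1 m[φ1→rain] = [4, 0]
r1 m[φ2→snow] = [0, 1]
r1 m[φ2→fog] = [0, 1]
r1 m[φ3→rain] = [5, 7]
r1 m[φ3→slip] = [7, 5]
r1 m[φ4→snow] = [4, 1]
r1 m[φ4→fog] = [1, 7]
r1 m[ice→φ0] = [0, 0]
r1 m[snow→φ0] = [0, 0]
r1 m[snow→φ1] = [0, 0]
r1 m[snow→φ2] = [0, 0]
r1 m[snow→φ4] = [0, 0]
r1 m[rain→φ1] = [0, 0]
r1 m[rain→φ3] = [0, 0]
r1 m[slip→φ3] = [0, 0]
r1 m[fog→φ2] = [0, 0]
r1 m[fog→φ4] = [0, 0]
r2 m[φ0→ice] = [3, 8]
r2 m[φ0→snow] = [7, 3]
r2 m[φ1→snow] = [2, 0]
r2 m[φ1→rain] = [4, 0]
r2 m[φ2→snow] = [0, 1]
r2 m[φ2→fog] = [0, 1]
r2 m[φ3→rain] = [5, 7]
r2 m[φ3→slip] = [7, 5]
r2 m[φ4→snow] = [4, 1]
r2 m[φ4→fog] = [1, 7]
r2 m[ice→φ0] = [0, 0]
r2 m[snow→φ0] = [6, 2]
r2 m[snow→φ1] = [11, 5]
r2 m[snow→φ2] = [13, 4]
r2 m[snow→φ4] = [9, 4]
r2 m[rain→φ1] = [5, 7]
r2 m[rain→φ3] = [4, 0]
r2 m[slip→φ3] = [0, 0]
r2 m[fog→φ2] = [1, 7]
r2 m[fog→φ4] = [0, 1]
r3 m[φ0→ice] = [5, 11]
r3 m[φ0→snow] = [7, 3]
r3 m[φ1→snow] = [9, 7]
r3 m[φ1→rain] = [9, 5]
r3 m[φ2→snow] = [1, 4]
r3 m[φ2→fog] = [7, 5]
r3 m[φ3→rain] = [5, 7]
r3 m[φ3→slip] = [7, 9]
r3 m[φ4→snow] = [4, 1]
r3 m[φ4→fog] = [5, 11]
r3 m[ice→φ0] = [0, 0]
r3 m[snow→φ0] = [6, 2]
r3 m[snow→φ1] = [11, 5]
r3 m[snow→φ2] = [13, 4]
r3 m[snow→φ4] = [9, 4]
r3 m[rain→φ1] = [5, 7]
r3 m[rain→φ3] = [4, 0]
r3 m[slip→φ3] = [0, 0]
r3 m[fog→φ2] = [1, 7]
r3 m[fog→φ4] = [0, 1]
r4 m[φ0→ice] = [5, 11]
r4 m[φ0→snow] = [7, 3]
r4 m[φ1→snow] = [9, 7]
r4 m[φ1→rain] = [9, 5]
r4 m[φ2→snow] = [1, 4]
r4 m[φ2→fog] = [7, 5]
r4 m[φ3→rain] = [5, 7]
r4 m[φ3→slip] = [7, 9]
r4 m[φ4→snow] = [4, 1]
r4 m[φ4→fog] = [5, 11]
r4 m[ice→φ0] = [0, 0]
r4 m[snow→φ0] = [14, 12]
r4 m[snow→φ1] = [12, 8]
r4 m[snow→φ2] = [20, 11]
r4 m[snow→φ4] = [17, 14]
r4 m[rain→φ1] = [5, 7]
r4 m[rain→φ3] = [9, 5]
r4 m[slip→φ3] = [0, 0]
r4 m[fog→φ2] = [5, 11]
r4 m[fog→φ4] = [7, 5]
r5 m[φ0→ice] = [15, 21]
r5 m[φ0→snow] = [7, 3]
r5 m[φ1→snow] = [9, 7]
r5 m[φ1→rain] = [12, 8]
r5 m[φ2→snow] = [5, 8]
r5 m[φ2→fog] = [14, 12]
r5 m[φ3→rain] = [5, 7]
r5 m[φ3→slip] = [12, 14]
r5 m[φ4→snow] = [11, 8]
r5 m[φ4→fog] = [15, 21]
r5 m[ice→φ0] = [0, 0]
r5 m[snow→φ0] = [14, 12]
r5 m[snow→φ1] = [12, 8]
r5 m[snow→φ2] = [20, 11]
r5 m[snow→φ4] = [17, 14]
r5 m[rain→φ1] = [5, 7]
r5 m[rain→φ3] = [9, 5]
r5 m[slip→φ3] = [0, 0]
r5 m[fog→φ2] = [5, 11]
r5 m[fog→φ4] = [7, 5]
r6 m[φ0→ice] = [15, 21]
r6 m[φ0→snow] = [7, 3]
r6 m[φ1→snow] = [9, 7]
r6 m[φ1→rain] = [12, 8]
r6 m[φ2→snow] = [5, 8]
r6 m[φ2→fog] = [14, 12]
r6 m[φ3→rain] = [5, 7]
r6 m[φ3→slip] = [12, 14]
r6 m[φ4→snow] = [11, 8]
r6 m[φ4→fog] = [15, 21]
r6 m[ice→φ0] = [0, 0]
r6 m[snow→φ0] = [25, 23]
r6 m[snow→φ1] = [23, 19]
r6 m[snow→φ2] = [27, 18]
r6 m[snow→φ4] = [21, 18]
r6 m[rain→φ1] = [5, 7]
r6 m[rain→φ3] = [12, 8]
r6 m[slip→φ3] = [0, 0]
r6 m[fog→φ2] = [15, 21]
r6 m[fog→φ4] = [14, 12]
r7 m[φ0→ice] = [26, 32]
r7 m[φ0→snow] = [7, 3]
r7 m[φ1→snow] = [9, 7]
r7 m[φ1→rain] = [23, 19]
r7 m[φ2→snow] = [15, 18]
r7 m[φ2→fog] = [21, 19]
r7 m[φ3→rain] = [5, 7]
r7 m[φ3→slip] = [15, 17]
r7 m[φ4→snow] = [18, 15]
r7 m[φ4→fog] = [19, 25]
r7 m[ice→φ0] = [0, 0]
r7 m[snow→φ0] = [25, 23]
r7 m[snow→φ1] = [23, 19]
r7 m[snow→φ2] = [27, 18]
r7 m[snow→φ4] = [21, 18]
r7 m[rain→φ1] = [5, 7]
r7 m[rain→φ3] = [12, 8]
r7 m[slip→φ3] = [0, 0]
r7 m[fog→φ2] = [15, 21]
r7 m[fog→φ4] = [14, 12]
r8 m[φ0→ice] = [26, 32]
r8 m[φ0→snow] = [7, 3]
r8 m[φ1→snow] = [9, 7]
r8 m[φ1→rain] = [23, 19]
r8 m[φ2→snow] = [15, 18]
r8 m[φ2→fog] = [21, 19]
r8 m[φ3→rain] = [5, 7]
r8 m[φ3→slip] = [15, 17]
r8 m[φ4→snow] = [18, 15]
r8 m[φ4→fog] = [19, 25]
r8 m[ice→φ0] = [0, 0]
r8 m[snow→φ0] = [42, 40]
r8 m[snow→φ1] = [40, 36]
r8 m[snow→φ2] = [34, 25]
r8 m[snow→φ4] = [31, 28]
r8 m[rain→φ1] = [5, 7]
r8 m[rain→φ3] = [23, 19]
r8 m[slip→φ3] = [0, 0]
r8 m[fog→φ2] = [19, 25]
r8 m[fog→φ4] = [21, 19]
r9 m[φ0→ice] = [43, 49]
r9 m[φ0→snow] = [7, 3]
r9 m[φ1→snow] = [9, 7]
r9 m[φ1→rain] = [40, 36]
r9 m[φ2→snow] = [19, 22]
r9 m[φ2→fog] = [28, 26]
r9 m[φ3→rain] = [5, 7]
r9 m[φ3→slip] = [26, 28]
r9 m[φ4→snow] = [25, 22]
r9 m[φ4→fog] = [29, 35]
r9 m[ice→φ0] = [0, 0]
r9 m[snow→φ0] = [42, 40]
r9 m[snow→φ1] = [40, 36]
r9 m[snow→φ2] = [34, 25]
r9 m[snow→φ4] = [31, 28]
r9 m[rain→φ1] = [5, 7]
r9 m[rain→φ3] = [23, 19]
r9 m[slip→φ3] = [0, 0]
r9 m[fog→φ2] = [19, 25]
r9 m[fog→φ4] = [21, 19]

message @ round 9 = [19, 25]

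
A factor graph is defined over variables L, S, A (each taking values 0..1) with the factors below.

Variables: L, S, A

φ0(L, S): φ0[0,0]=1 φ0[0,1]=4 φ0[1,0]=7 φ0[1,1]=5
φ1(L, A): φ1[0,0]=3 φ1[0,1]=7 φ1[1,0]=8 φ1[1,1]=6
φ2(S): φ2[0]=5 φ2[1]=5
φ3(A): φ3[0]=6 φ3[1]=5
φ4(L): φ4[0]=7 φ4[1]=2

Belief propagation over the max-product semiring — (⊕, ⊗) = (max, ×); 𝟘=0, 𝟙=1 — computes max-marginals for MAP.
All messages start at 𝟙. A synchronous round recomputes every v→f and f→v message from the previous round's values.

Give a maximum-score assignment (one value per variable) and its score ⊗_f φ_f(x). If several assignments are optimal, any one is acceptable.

assignment: (L=0, S=1, A=1); score = 4900

init: all messages = 𝟙 over 2 values
r1 m[φ0→L] = [4, 7]
r1 m[φ0→S] = [7, 5]
r1 m[φ1→L] = [7, 8]
r1 m[φ1→A] = [8, 7]
r1 m[φ2→S] = [5, 5]
r1 m[φ3→A] = [6, 5]
r1 m[φ4→L] = [7, 2]
r1 m[L→φ0] = [1, 1]
r1 m[L→φ1] = [1, 1]
r1 m[L→φ4] = [1, 1]
r1 m[S→φ0] = [1, 1]
r1 m[S→φ2] = [1, 1]
r1 m[A→φ1] = [1, 1]
r1 m[A→φ3] = [1, 1]
r2 m[φ0→L] = [4, 7]
r2 m[φ0→S] = [7, 5]
r2 m[φ1→L] = [7, 8]
r2 m[φ1→A] = [8, 7]
r2 m[φ2→S] = [5, 5]
r2 m[φ3→A] = [6, 5]
r2 m[φ4→L] = [7, 2]
r2 m[L→φ0] = [49, 16]
r2 m[L→φ1] = [28, 14]
r2 m[L→φ4] = [28, 56]
r2 m[S→φ0] = [5, 5]
r2 m[S→φ2] = [7, 5]
r2 m[A→φ1] = [6, 5]
r2 m[A→φ3] = [8, 7]
r3 m[φ0→L] = [20, 35]
r3 m[φ0→S] = [112, 196]
r3 m[φ1→L] = [35, 48]
r3 m[φ1→A] = [112, 196]
r3 m[φ2→S] = [5, 5]
r3 m[φ3→A] = [6, 5]
r3 m[φ4→L] = [7, 2]
r3 m[L→φ0] = [49, 16]
r3 m[L→φ1] = [28, 14]
r3 m[L→φ4] = [28, 56]
r3 m[S→φ0] = [5, 5]
r3 m[S→φ2] = [7, 5]
r3 m[A→φ1] = [6, 5]
r3 m[A→φ3] = [8, 7]
r4 m[φ0→L] = [20, 35]
r4 m[φ0→S] = [112, 196]
r4 m[φ1→L] = [35, 48]
r4 m[φ1→A] = [112, 196]
r4 m[φ2→S] = [5, 5]
r4 m[φ3→A] = [6, 5]
r4 m[φ4→L] = [7, 2]
r4 m[L→φ0] = [245, 96]
r4 m[L→φ1] = [140, 70]
r4 m[L→φ4] = [700, 1680]
r4 m[S→φ0] = [5, 5]
r4 m[S→φ2] = [112, 196]
r4 m[A→φ1] = [6, 5]
r4 m[A→φ3] = [112, 196]
r5 m[φ0→L] = [20, 35]
r5 m[φ0→S] = [672, 980]
r5 m[φ1→L] = [35, 48]
r5 m[φ1→A] = [560, 980]
r5 m[φ2→S] = [5, 5]
r5 m[φ3→A] = [6, 5]
r5 m[φ4→L] = [7, 2]
r5 m[L→φ0] = [245, 96]
r5 m[L→φ1] = [140, 70]
r5 m[L→φ4] = [700, 1680]
r5 m[S→φ0] = [5, 5]
r5 m[S→φ2] = [112, 196]
r5 m[A→φ1] = [6, 5]
r5 m[A→φ3] = [112, 196]
r6 m[φ0→L] = [20, 35]
r6 m[φ0→S] = [672, 980]
r6 m[φ1→L] = [35, 48]
r6 m[φ1→A] = [560, 980]
r6 m[φ2→S] = [5, 5]
r6 m[φ3→A] = [6, 5]
r6 m[φ4→L] = [7, 2]
r6 m[L→φ0] = [245, 96]
r6 m[L→φ1] = [140, 70]
r6 m[L→φ4] = [700, 1680]
r6 m[S→φ0] = [5, 5]
r6 m[S→φ2] = [672, 980]
r6 m[A→φ1] = [6, 5]
r6 m[A→φ3] = [560, 980]
r7 m[φ0→L] = [20, 35]
r7 m[φ0→S] = [672, 980]
r7 m[φ1→L] = [35, 48]
r7 m[φ1→A] = [560, 980]
r7 m[φ2→S] = [5, 5]
r7 m[φ3→A] = [6, 5]
r7 m[φ4→L] = [7, 2]
r7 m[L→φ0] = [245, 96]
r7 m[L→φ1] = [140, 70]
r7 m[L→φ4] = [700, 1680]
r7 m[S→φ0] = [5, 5]
r7 m[S→φ2] = [672, 980]
r7 m[A→φ1] = [6, 5]
r7 m[A→φ3] = [560, 980]
fixed point reached at round 7
traceback from L: (L=0, S=1, A=1), score=4900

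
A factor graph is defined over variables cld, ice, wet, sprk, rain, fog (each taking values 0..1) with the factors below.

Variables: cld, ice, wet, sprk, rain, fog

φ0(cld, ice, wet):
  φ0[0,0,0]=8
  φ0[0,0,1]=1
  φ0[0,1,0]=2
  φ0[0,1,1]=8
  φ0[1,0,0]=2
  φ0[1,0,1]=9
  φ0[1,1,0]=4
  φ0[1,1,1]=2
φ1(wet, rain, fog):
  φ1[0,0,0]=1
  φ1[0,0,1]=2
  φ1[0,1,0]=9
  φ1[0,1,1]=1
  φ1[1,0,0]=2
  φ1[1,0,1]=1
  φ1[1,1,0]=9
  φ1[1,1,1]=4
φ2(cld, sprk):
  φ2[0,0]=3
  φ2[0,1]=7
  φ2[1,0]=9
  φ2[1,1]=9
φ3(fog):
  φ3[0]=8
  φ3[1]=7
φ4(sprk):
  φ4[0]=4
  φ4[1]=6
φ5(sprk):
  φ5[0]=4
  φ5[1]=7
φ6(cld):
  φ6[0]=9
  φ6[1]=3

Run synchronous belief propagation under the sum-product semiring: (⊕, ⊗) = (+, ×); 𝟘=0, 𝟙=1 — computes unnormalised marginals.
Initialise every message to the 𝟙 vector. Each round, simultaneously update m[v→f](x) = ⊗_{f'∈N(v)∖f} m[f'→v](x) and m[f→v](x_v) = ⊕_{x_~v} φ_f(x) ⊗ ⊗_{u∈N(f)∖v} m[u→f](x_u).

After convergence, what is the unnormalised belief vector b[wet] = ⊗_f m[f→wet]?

init: all messages = 𝟙 over 2 values
r1 m[φ0→cld] = [19, 17]
r1 m[φ0→ice] = [20, 16]
r1 m[φ0→wet] = [16, 20]
r1 m[φ1→wet] = [13, 16]
r1 m[φ1→rain] = [6, 23]
r1 m[φ1→fog] = [21, 8]
r1 m[φ2→cld] = [10, 18]
r1 m[φ2→sprk] = [12, 16]
r1 m[φ3→fog] = [8, 7]
r1 m[φ4→sprk] = [4, 6]
r1 m[φ5→sprk] = [4, 7]
r1 m[φ6→cld] = [9, 3]
r1 m[cld→φ0] = [1, 1]
r1 m[cld→φ2] = [1, 1]
r1 m[cld→φ6] = [1, 1]
r1 m[ice→φ0] = [1, 1]
r1 m[wet→φ0] = [1, 1]
r1 m[wet→φ1] = [1, 1]
r1 m[sprk→φ2] = [1, 1]
r1 m[sprk→φ4] = [1, 1]
r1 m[sprk→φ5] = [1, 1]
r1 m[rain→φ1] = [1, 1]
r1 m[fog→φ1] = [1, 1]
r1 m[fog→φ3] = [1, 1]
r2 m[φ0→cld] = [19, 17]
r2 m[φ0→ice] = [20, 16]
r2 m[φ0→wet] = [16, 20]
r2 m[φ1→wet] = [13, 16]
r2 m[φ1→rain] = [6, 23]
r2 m[φ1→fog] = [21, 8]
r2 m[φ2→cld] = [10, 18]
r2 m[φ2→sprk] = [12, 16]
r2 m[φ3→fog] = [8, 7]
r2 m[φ4→sprk] = [4, 6]
r2 m[φ5→sprk] = [4, 7]
r2 m[φ6→cld] = [9, 3]
r2 m[cld→φ0] = [90, 54]
r2 m[cld→φ2] = [171, 51]
r2 m[cld→φ6] = [190, 306]
r2 m[ice→φ0] = [1, 1]
r2 m[wet→φ0] = [13, 16]
r2 m[wet→φ1] = [16, 20]
r2 m[sprk→φ2] = [16, 42]
r2 m[sprk→φ4] = [48, 112]
r2 m[sprk→φ5] = [48, 96]
r2 m[rain→φ1] = [1, 1]
r2 m[fog→φ1] = [8, 7]
r2 m[fog→φ3] = [21, 8]
r3 m[φ0→cld] = [274, 254]
r3 m[φ0→ice] = [19980, 18396]
r3 m[φ0→wet] = [1224, 1404]
r3 m[φ1→wet] = [101, 123]
r3 m[φ1→rain] = [812, 3264]
r3 m[φ1→fog] = [380, 148]
r3 m[φ2→cld] = [342, 522]
r3 m[φ2→sprk] = [972, 1656]
r3 m[φ3→fog] = [8, 7]
r3 m[φ4→sprk] = [4, 6]
r3 m[φ5→sprk] = [4, 7]
r3 m[φ6→cld] = [9, 3]
r3 m[cld→φ0] = [90, 54]
r3 m[cld→φ2] = [171, 51]
r3 m[cld→φ6] = [190, 306]
r3 m[ice→φ0] = [1, 1]
r3 m[wet→φ0] = [13, 16]
r3 m[wet→φ1] = [16, 20]
r3 m[sprk→φ2] = [16, 42]
r3 m[sprk→φ4] = [48, 112]
r3 m[sprk→φ5] = [48, 96]
r3 m[rain→φ1] = [1, 1]
r3 m[fog→φ1] = [8, 7]
r3 m[fog→φ3] = [21, 8]
r4 m[φ0→cld] = [274, 254]
r4 m[φ0→ice] = [19980, 18396]
r4 m[φ0→wet] = [1224, 1404]
r4 m[φ1→wet] = [101, 123]
r4 m[φ1→rain] = [812, 3264]
r4 m[φ1→fog] = [380, 148]
r4 m[φ2→cld] = [342, 522]
r4 m[φ2→sprk] = [972, 1656]
r4 m[φ3→fog] = [8, 7]
r4 m[φ4→sprk] = [4, 6]
r4 m[φ5→sprk] = [4, 7]
r4 m[φ6→cld] = [9, 3]
r4 m[cld→φ0] = [3078, 1566]
r4 m[cld→φ2] = [2466, 762]
r4 m[cld→φ6] = [93708, 132588]
r4 m[ice→φ0] = [1, 1]
r4 m[wet→φ0] = [101, 123]
r4 m[wet→φ1] = [1224, 1404]
r4 m[sprk→φ2] = [16, 42]
r4 m[sprk→φ4] = [3888, 11592]
r4 m[sprk→φ5] = [3888, 9936]
r4 m[rain→φ1] = [1, 1]
r4 m[fog→φ1] = [8, 7]
r4 m[fog→φ3] = [380, 148]
r5 m[φ0→cld] = [2117, 1959]
r5 m[φ0→ice] = [4915512, 4668408]
r5 m[φ0→wet] = [40176, 44928]
r5 m[φ1→wet] = [101, 123]
r5 m[φ1→rain] = [59220, 237096]
r5 m[φ1→fog] = [27684, 10692]
r5 m[φ2→cld] = [342, 522]
r5 m[φ2→sprk] = [14256, 24120]
r5 m[φ3→fog] = [8, 7]
r5 m[φ4→sprk] = [4, 6]
r5 m[φ5→sprk] = [4, 7]
r5 m[φ6→cld] = [9, 3]
r5 m[cld→φ0] = [3078, 1566]
r5 m[cld→φ2] = [2466, 762]
r5 m[cld→φ6] = [93708, 132588]
r5 m[ice→φ0] = [1, 1]
r5 m[wet→φ0] = [101, 123]
r5 m[wet→φ1] = [1224, 1404]
r5 m[sprk→φ2] = [16, 42]
r5 m[sprk→φ4] = [3888, 11592]
r5 m[sprk→φ5] = [3888, 9936]
r5 m[rain→φ1] = [1, 1]
r5 m[fog→φ1] = [8, 7]
r5 m[fog→φ3] = [380, 148]
r6 m[φ0→cld] = [2117, 1959]
r6 m[φ0→ice] = [4915512, 4668408]
r6 m[φ0→wet] = [40176, 44928]
r6 m[φ1→wet] = [101, 123]
r6 m[φ1→rain] = [59220, 237096]
r6 m[φ1→fog] = [27684, 10692]
r6 m[φ2→cld] = [342, 522]
r6 m[φ2→sprk] = [14256, 24120]
r6 m[φ3→fog] = [8, 7]
r6 m[φ4→sprk] = [4, 6]
r6 m[φ5→sprk] = [4, 7]
r6 m[φ6→cld] = [9, 3]
r6 m[cld→φ0] = [3078, 1566]
r6 m[cld→φ2] = [19053, 5877]
r6 m[cld→φ6] = [724014, 1022598]
r6 m[ice→φ0] = [1, 1]
r6 m[wet→φ0] = [101, 123]
r6 m[wet→φ1] = [40176, 44928]
r6 m[sprk→φ2] = [16, 42]
r6 m[sprk→φ4] = [57024, 168840]
r6 m[sprk→φ5] = [57024, 144720]
r6 m[rain→φ1] = [1, 1]
r6 m[fog→φ1] = [8, 7]
r6 m[fog→φ3] = [27684, 10692]
r7 m[φ0→cld] = [2117, 1959]
r7 m[φ0→ice] = [4915512, 4668408]
r7 m[φ0→wet] = [40176, 44928]
r7 m[φ1→wet] = [101, 123]
r7 m[φ1→rain] = [1917216, 7666704]
r7 m[φ1→fog] = [895968, 345168]
r7 m[φ2→cld] = [342, 522]
r7 m[φ2→sprk] = [110052, 186264]
r7 m[φ3→fog] = [8, 7]
r7 m[φ4→sprk] = [4, 6]
r7 m[φ5→sprk] = [4, 7]
r7 m[φ6→cld] = [9, 3]
r7 m[cld→φ0] = [3078, 1566]
r7 m[cld→φ2] = [19053, 5877]
r7 m[cld→φ6] = [724014, 1022598]
r7 m[ice→φ0] = [1, 1]
r7 m[wet→φ0] = [101, 123]
r7 m[wet→φ1] = [40176, 44928]
r7 m[sprk→φ2] = [16, 42]
r7 m[sprk→φ4] = [57024, 168840]
r7 m[sprk→φ5] = [57024, 144720]
r7 m[rain→φ1] = [1, 1]
r7 m[fog→φ1] = [8, 7]
r7 m[fog→φ3] = [27684, 10692]
r8 m[φ0→cld] = [2117, 1959]
r8 m[φ0→ice] = [4915512, 4668408]
r8 m[φ0→wet] = [40176, 44928]
r8 m[φ1→wet] = [101, 123]
r8 m[φ1→rain] = [1917216, 7666704]
r8 m[φ1→fog] = [895968, 345168]
r8 m[φ2→cld] = [342, 522]
r8 m[φ2→sprk] = [110052, 186264]
r8 m[φ3→fog] = [8, 7]
r8 m[φ4→sprk] = [4, 6]
r8 m[φ5→sprk] = [4, 7]
r8 m[φ6→cld] = [9, 3]
r8 m[cld→φ0] = [3078, 1566]
r8 m[cld→φ2] = [19053, 5877]
r8 m[cld→φ6] = [724014, 1022598]
r8 m[ice→φ0] = [1, 1]
r8 m[wet→φ0] = [101, 123]
r8 m[wet→φ1] = [40176, 44928]
r8 m[sprk→φ2] = [16, 42]
r8 m[sprk→φ4] = [440208, 1303848]
r8 m[sprk→φ5] = [440208, 1117584]
r8 m[rain→φ1] = [1, 1]
r8 m[fog→φ1] = [8, 7]
r8 m[fog→φ3] = [895968, 345168]
r9 m[φ0→cld] = [2117, 1959]
r9 m[φ0→ice] = [4915512, 4668408]
r9 m[φ0→wet] = [40176, 44928]
r9 m[φ1→wet] = [101, 123]
r9 m[φ1→rain] = [1917216, 7666704]
r9 m[φ1→fog] = [895968, 345168]
r9 m[φ2→cld] = [342, 522]
r9 m[φ2→sprk] = [110052, 186264]
r9 m[φ3→fog] = [8, 7]
r9 m[φ4→sprk] = [4, 6]
r9 m[φ5→sprk] = [4, 7]
r9 m[φ6→cld] = [9, 3]
r9 m[cld→φ0] = [3078, 1566]
r9 m[cld→φ2] = [19053, 5877]
r9 m[cld→φ6] = [724014, 1022598]
r9 m[ice→φ0] = [1, 1]
r9 m[wet→φ0] = [101, 123]
r9 m[wet→φ1] = [40176, 44928]
r9 m[sprk→φ2] = [16, 42]
r9 m[sprk→φ4] = [440208, 1303848]
r9 m[sprk→φ5] = [440208, 1117584]
r9 m[rain→φ1] = [1, 1]
r9 m[fog→φ1] = [8, 7]
r9 m[fog→φ3] = [895968, 345168]
fixed point reached at round 9
b[wet] = ⊗ incoming = [4057776, 5526144]

b[wet] = [4057776, 5526144]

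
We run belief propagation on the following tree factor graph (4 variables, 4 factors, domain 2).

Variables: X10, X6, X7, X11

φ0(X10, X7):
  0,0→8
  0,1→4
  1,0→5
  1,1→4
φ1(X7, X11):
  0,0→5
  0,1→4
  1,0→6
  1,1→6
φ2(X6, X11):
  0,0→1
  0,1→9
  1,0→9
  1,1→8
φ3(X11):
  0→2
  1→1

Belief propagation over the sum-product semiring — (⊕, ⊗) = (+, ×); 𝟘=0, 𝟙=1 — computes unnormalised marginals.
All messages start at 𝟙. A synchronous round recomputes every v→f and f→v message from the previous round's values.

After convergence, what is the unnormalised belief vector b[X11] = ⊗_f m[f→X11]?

init: all messages = 𝟙 over 2 values
r1 m[φ0→X10] = [12, 9]
r1 m[φ0→X7] = [13, 8]
r1 m[φ1→X7] = [9, 12]
r1 m[φ1→X11] = [11, 10]
r1 m[φ2→X6] = [10, 17]
r1 m[φ2→X11] = [10, 17]
r1 m[φ3→X11] = [2, 1]
r1 m[X10→φ0] = [1, 1]
r1 m[X6→φ2] = [1, 1]
r1 m[X7→φ0] = [1, 1]
r1 m[X7→φ1] = [1, 1]
r1 m[X11→φ1] = [1, 1]
r1 m[X11→φ2] = [1, 1]
r1 m[X11→φ3] = [1, 1]
r2 m[φ0→X10] = [12, 9]
r2 m[φ0→X7] = [13, 8]
r2 m[φ1→X7] = [9, 12]
r2 m[φ1→X11] = [11, 10]
r2 m[φ2→X6] = [10, 17]
r2 m[φ2→X11] = [10, 17]
r2 m[φ3→X11] = [2, 1]
r2 m[X10→φ0] = [1, 1]
r2 m[X6→φ2] = [1, 1]
r2 m[X7→φ0] = [9, 12]
r2 m[X7→φ1] = [13, 8]
r2 m[X11→φ1] = [20, 17]
r2 m[X11→φ2] = [22, 10]
r2 m[X11→φ3] = [110, 170]
r3 m[φ0→X10] = [120, 93]
r3 m[φ0→X7] = [13, 8]
r3 m[φ1→X7] = [168, 222]
r3 m[φ1→X11] = [113, 100]
r3 m[φ2→X6] = [112, 278]
r3 m[φ2→X11] = [10, 17]
r3 m[φ3→X11] = [2, 1]
r3 m[X10→φ0] = [1, 1]
r3 m[X6→φ2] = [1, 1]
r3 m[X7→φ0] = [9, 12]
r3 m[X7→φ1] = [13, 8]
r3 m[X11→φ1] = [20, 17]
r3 m[X11→φ2] = [22, 10]
r3 m[X11→φ3] = [110, 170]
r4 m[φ0→X10] = [120, 93]
r4 m[φ0→X7] = [13, 8]
r4 m[φ1→X7] = [168, 222]
r4 m[φ1→X11] = [113, 100]
r4 m[φ2→X6] = [112, 278]
r4 m[φ2→X11] = [10, 17]
r4 m[φ3→X11] = [2, 1]
r4 m[X10→φ0] = [1, 1]
r4 m[X6→φ2] = [1, 1]
r4 m[X7→φ0] = [168, 222]
r4 m[X7→φ1] = [13, 8]
r4 m[X11→φ1] = [20, 17]
r4 m[X11→φ2] = [226, 100]
r4 m[X11→φ3] = [1130, 1700]
r5 m[φ0→X10] = [2232, 1728]
r5 m[φ0→X7] = [13, 8]
r5 m[φ1→X7] = [168, 222]
r5 m[φ1→X11] = [113, 100]
r5 m[φ2→X6] = [1126, 2834]
r5 m[φ2→X11] = [10, 17]
r5 m[φ3→X11] = [2, 1]
r5 m[X10→φ0] = [1, 1]
r5 m[X6→φ2] = [1, 1]
r5 m[X7→φ0] = [168, 222]
r5 m[X7→φ1] = [13, 8]
r5 m[X11→φ1] = [20, 17]
r5 m[X11→φ2] = [226, 100]
r5 m[X11→φ3] = [1130, 1700]
r6 m[φ0→X10] = [2232, 1728]
r6 m[φ0→X7] = [13, 8]
r6 m[φ1→X7] = [168, 222]
r6 m[φ1→X11] = [113, 100]
r6 m[φ2→X6] = [1126, 2834]
r6 m[φ2→X11] = [10, 17]
r6 m[φ3→X11] = [2, 1]
r6 m[X10→φ0] = [1, 1]
r6 m[X6→φ2] = [1, 1]
r6 m[X7→φ0] = [168, 222]
r6 m[X7→φ1] = [13, 8]
r6 m[X11→φ1] = [20, 17]
r6 m[X11→φ2] = [226, 100]
r6 m[X11→φ3] = [1130, 1700]
fixed point reached at round 6
b[X11] = ⊗ incoming = [2260, 1700]

b[X11] = [2260, 1700]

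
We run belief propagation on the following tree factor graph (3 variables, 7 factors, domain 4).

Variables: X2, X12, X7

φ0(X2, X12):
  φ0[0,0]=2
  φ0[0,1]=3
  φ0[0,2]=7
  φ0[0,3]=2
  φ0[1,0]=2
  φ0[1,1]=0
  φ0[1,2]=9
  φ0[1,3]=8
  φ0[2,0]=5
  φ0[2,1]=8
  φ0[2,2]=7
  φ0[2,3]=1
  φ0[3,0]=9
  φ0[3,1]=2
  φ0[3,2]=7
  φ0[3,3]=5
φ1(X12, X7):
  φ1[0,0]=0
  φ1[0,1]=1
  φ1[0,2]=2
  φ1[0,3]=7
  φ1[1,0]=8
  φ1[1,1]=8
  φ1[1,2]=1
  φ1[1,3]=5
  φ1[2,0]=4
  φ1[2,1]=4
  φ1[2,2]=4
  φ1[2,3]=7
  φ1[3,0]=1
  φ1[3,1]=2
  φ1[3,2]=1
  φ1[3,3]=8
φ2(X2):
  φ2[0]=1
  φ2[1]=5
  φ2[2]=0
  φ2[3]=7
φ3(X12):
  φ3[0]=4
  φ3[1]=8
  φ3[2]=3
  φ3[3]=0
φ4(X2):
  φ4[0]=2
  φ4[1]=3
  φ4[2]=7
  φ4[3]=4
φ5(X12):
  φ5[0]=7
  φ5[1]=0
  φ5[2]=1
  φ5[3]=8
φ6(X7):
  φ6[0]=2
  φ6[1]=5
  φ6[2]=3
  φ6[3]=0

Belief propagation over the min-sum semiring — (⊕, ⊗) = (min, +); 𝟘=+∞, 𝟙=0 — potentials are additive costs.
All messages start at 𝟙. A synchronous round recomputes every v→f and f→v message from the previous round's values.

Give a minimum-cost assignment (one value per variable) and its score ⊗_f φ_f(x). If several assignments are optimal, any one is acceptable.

assignment: (X2=0, X12=3, X7=0); score = 16

init: all messages = 𝟙 over 4 values
r1 m[φ0→X2] = [2, 0, 1, 2]
r1 m[φ0→X12] = [2, 0, 7, 1]
r1 m[φ1→X12] = [0, 1, 4, 1]
r1 m[φ1→X7] = [0, 1, 1, 5]
r1 m[φ2→X2] = [1, 5, 0, 7]
r1 m[φ3→X12] = [4, 8, 3, 0]
r1 m[φ4→X2] = [2, 3, 7, 4]
r1 m[φ5→X12] = [7, 0, 1, 8]
r1 m[φ6→X7] = [2, 5, 3, 0]
r1 m[X2→φ0] = [0, 0, 0, 0]
r1 m[X2→φ2] = [0, 0, 0, 0]
r1 m[X2→φ4] = [0, 0, 0, 0]
r1 m[X12→φ0] = [0, 0, 0, 0]
r1 m[X12→φ1] = [0, 0, 0, 0]
r1 m[X12→φ3] = [0, 0, 0, 0]
r1 m[X12→φ5] = [0, 0, 0, 0]
r1 m[X7→φ1] = [0, 0, 0, 0]
r1 m[X7→φ6] = [0, 0, 0, 0]
r2 m[φ0→X2] = [2, 0, 1, 2]
r2 m[φ0→X12] = [2, 0, 7, 1]
r2 m[φ1→X12] = [0, 1, 4, 1]
r2 m[φ1→X7] = [0, 1, 1, 5]
r2 m[φ2→X2] = [1, 5, 0, 7]
r2 m[φ3→X12] = [4, 8, 3, 0]
r2 m[φ4→X2] = [2, 3, 7, 4]
r2 m[φ5→X12] = [7, 0, 1, 8]
r2 m[φ6→X7] = [2, 5, 3, 0]
r2 m[X2→φ0] = [3, 8, 7, 11]
r2 m[X2→φ2] = [4, 3, 8, 6]
r2 m[X2→φ4] = [3, 5, 1, 9]
r2 m[X12→φ0] = [11, 9, 8, 9]
r2 m[X12→φ1] = [13, 8, 11, 9]
r2 m[X12→φ3] = [9, 1, 12, 10]
r2 m[X12→φ5] = [6, 9, 14, 2]
r2 m[X7→φ1] = [2, 5, 3, 0]
r2 m[X7→φ6] = [0, 1, 1, 5]
r3 m[φ0→X2] = [11, 9, 10, 11]
r3 m[φ0→X12] = [5, 6, 10, 5]
r3 m[φ1→X12] = [2, 4, 6, 3]
r3 m[φ1→X7] = [10, 11, 9, 13]
r3 m[φ2→X2] = [1, 5, 0, 7]
r3 m[φ3→X12] = [4, 8, 3, 0]
r3 m[φ4→X2] = [2, 3, 7, 4]
r3 m[φ5→X12] = [7, 0, 1, 8]
r3 m[φ6→X7] = [2, 5, 3, 0]
r3 m[X2→φ0] = [3, 8, 7, 11]
r3 m[X2→φ2] = [4, 3, 8, 6]
r3 m[X2→φ4] = [3, 5, 1, 9]
r3 m[X12→φ0] = [11, 9, 8, 9]
r3 m[X12→φ1] = [13, 8, 11, 9]
r3 m[X12→φ3] = [9, 1, 12, 10]
r3 m[X12→φ5] = [6, 9, 14, 2]
r3 m[X7→φ1] = [2, 5, 3, 0]
r3 m[X7→φ6] = [0, 1, 1, 5]
r4 m[φ0→X2] = [11, 9, 10, 11]
r4 m[φ0→X12] = [5, 6, 10, 5]
r4 m[φ1→X12] = [2, 4, 6, 3]
r4 m[φ1→X7] = [10, 11, 9, 13]
r4 m[φ2→X2] = [1, 5, 0, 7]
r4 m[φ3→X12] = [4, 8, 3, 0]
r4 m[φ4→X2] = [2, 3, 7, 4]
r4 m[φ5→X12] = [7, 0, 1, 8]
r4 m[φ6→X7] = [2, 5, 3, 0]
r4 m[X2→φ0] = [3, 8, 7, 11]
r4 m[X2→φ2] = [13, 12, 17, 15]
r4 m[X2→φ4] = [12, 14, 10, 18]
r4 m[X12→φ0] = [13, 12, 10, 11]
r4 m[X12→φ1] = [16, 14, 14, 13]
r4 m[X12→φ3] = [14, 10, 17, 16]
r4 m[X12→φ5] = [11, 18, 19, 8]
r4 m[X7→φ1] = [2, 5, 3, 0]
r4 m[X7→φ6] = [10, 11, 9, 13]
r5 m[φ0→X2] = [13, 12, 12, 14]
r5 m[φ0→X12] = [5, 6, 10, 5]
r5 m[φ1→X12] = [2, 4, 6, 3]
r5 m[φ1→X7] = [14, 15, 14, 19]
r5 m[φ2→X2] = [1, 5, 0, 7]
r5 m[φ3→X12] = [4, 8, 3, 0]
r5 m[φ4→X2] = [2, 3, 7, 4]
r5 m[φ5→X12] = [7, 0, 1, 8]
r5 m[φ6→X7] = [2, 5, 3, 0]
r5 m[X2→φ0] = [3, 8, 7, 11]
r5 m[X2→φ2] = [13, 12, 17, 15]
r5 m[X2→φ4] = [12, 14, 10, 18]
r5 m[X12→φ0] = [13, 12, 10, 11]
r5 m[X12→φ1] = [16, 14, 14, 13]
r5 m[X12→φ3] = [14, 10, 17, 16]
r5 m[X12→φ5] = [11, 18, 19, 8]
r5 m[X7→φ1] = [2, 5, 3, 0]
r5 m[X7→φ6] = [10, 11, 9, 13]
r6 m[φ0→X2] = [13, 12, 12, 14]
r6 m[φ0→X12] = [5, 6, 10, 5]
r6 m[φ1→X12] = [2, 4, 6, 3]
r6 m[φ1→X7] = [14, 15, 14, 19]
r6 m[φ2→X2] = [1, 5, 0, 7]
r6 m[φ3→X12] = [4, 8, 3, 0]
r6 m[φ4→X2] = [2, 3, 7, 4]
r6 m[φ5→X12] = [7, 0, 1, 8]
r6 m[φ6→X7] = [2, 5, 3, 0]
r6 m[X2→φ0] = [3, 8, 7, 11]
r6 m[X2→φ2] = [15, 15, 19, 18]
r6 m[X2→φ4] = [14, 17, 12, 21]
r6 m[X12→φ0] = [13, 12, 10, 11]
r6 m[X12→φ1] = [16, 14, 14, 13]
r6 m[X12→φ3] = [14, 10, 17, 16]
r6 m[X12→φ5] = [11, 18, 19, 8]
r6 m[X7→φ1] = [2, 5, 3, 0]
r6 m[X7→φ6] = [14, 15, 14, 19]
r7 m[φ0→X2] = [13, 12, 12, 14]
r7 m[φ0→X12] = [5, 6, 10, 5]
r7 m[φ1→X12] = [2, 4, 6, 3]
r7 m[φ1→X7] = [14, 15, 14, 19]
r7 m[φ2→X2] = [1, 5, 0, 7]
r7 m[φ3→X12] = [4, 8, 3, 0]
r7 m[φ4→X2] = [2, 3, 7, 4]
r7 m[φ5→X12] = [7, 0, 1, 8]
r7 m[φ6→X7] = [2, 5, 3, 0]
r7 m[X2→φ0] = [3, 8, 7, 11]
r7 m[X2→φ2] = [15, 15, 19, 18]
r7 m[X2→φ4] = [14, 17, 12, 21]
r7 m[X12→φ0] = [13, 12, 10, 11]
r7 m[X12→φ1] = [16, 14, 14, 13]
r7 m[X12→φ3] = [14, 10, 17, 16]
r7 m[X12→φ5] = [11, 18, 19, 8]
r7 m[X7→φ1] = [2, 5, 3, 0]
r7 m[X7→φ6] = [14, 15, 14, 19]
fixed point reached at round 7
traceback from X2: (X2=0, X12=3, X7=0), score=16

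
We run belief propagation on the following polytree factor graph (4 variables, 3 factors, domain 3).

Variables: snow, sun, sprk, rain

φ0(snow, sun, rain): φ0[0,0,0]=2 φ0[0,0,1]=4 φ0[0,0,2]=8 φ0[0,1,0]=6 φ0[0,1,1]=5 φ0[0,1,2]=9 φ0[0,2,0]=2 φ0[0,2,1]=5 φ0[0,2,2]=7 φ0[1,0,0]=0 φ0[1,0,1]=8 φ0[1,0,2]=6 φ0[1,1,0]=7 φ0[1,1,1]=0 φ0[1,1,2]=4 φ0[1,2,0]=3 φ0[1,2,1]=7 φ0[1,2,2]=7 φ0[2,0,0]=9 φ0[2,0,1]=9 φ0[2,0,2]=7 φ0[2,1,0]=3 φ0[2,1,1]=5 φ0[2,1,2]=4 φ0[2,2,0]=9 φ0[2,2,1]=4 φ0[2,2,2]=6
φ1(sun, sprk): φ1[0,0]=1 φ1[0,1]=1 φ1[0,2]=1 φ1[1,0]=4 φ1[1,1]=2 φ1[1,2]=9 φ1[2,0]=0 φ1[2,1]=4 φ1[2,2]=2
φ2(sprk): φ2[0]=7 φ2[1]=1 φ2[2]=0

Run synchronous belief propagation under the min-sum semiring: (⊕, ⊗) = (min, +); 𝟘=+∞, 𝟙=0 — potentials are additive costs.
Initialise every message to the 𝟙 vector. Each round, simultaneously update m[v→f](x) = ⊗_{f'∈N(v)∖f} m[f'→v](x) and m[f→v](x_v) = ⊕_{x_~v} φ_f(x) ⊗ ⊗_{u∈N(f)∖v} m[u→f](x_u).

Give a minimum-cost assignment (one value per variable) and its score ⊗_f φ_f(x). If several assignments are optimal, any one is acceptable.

init: all messages = 𝟙 over 3 values
r1 m[φ0→snow] = [2, 0, 3]
r1 m[φ0→sun] = [0, 0, 2]
r1 m[φ0→rain] = [0, 0, 4]
r1 m[φ1→sun] = [1, 2, 0]
r1 m[φ1→sprk] = [0, 1, 1]
r1 m[φ2→sprk] = [7, 1, 0]
r1 m[snow→φ0] = [0, 0, 0]
r1 m[sun→φ0] = [0, 0, 0]
r1 m[sun→φ1] = [0, 0, 0]
r1 m[sprk→φ1] = [0, 0, 0]
r1 m[sprk→φ2] = [0, 0, 0]
r1 m[rain→φ0] = [0, 0, 0]
r2 m[φ0→snow] = [2, 0, 3]
r2 m[φ0→sun] = [0, 0, 2]
r2 m[φ0→rain] = [0, 0, 4]
r2 m[φ1→sun] = [1, 2, 0]
r2 m[φ1→sprk] = [0, 1, 1]
r2 m[φ2→sprk] = [7, 1, 0]
r2 m[snow→φ0] = [0, 0, 0]
r2 m[sun→φ0] = [1, 2, 0]
r2 m[sun→φ1] = [0, 0, 2]
r2 m[sprk→φ1] = [7, 1, 0]
r2 m[sprk→φ2] = [0, 1, 1]
r2 m[rain→φ0] = [0, 0, 0]
r3 m[φ0→snow] = [2, 1, 4]
r3 m[φ0→sun] = [0, 0, 2]
r3 m[φ0→rain] = [1, 2, 6]
r3 m[φ1→sun] = [1, 3, 2]
r3 m[φ1→sprk] = [1, 1, 1]
r3 m[φ2→sprk] = [7, 1, 0]
r3 m[snow→φ0] = [0, 0, 0]
r3 m[sun→φ0] = [1, 2, 0]
r3 m[sun→φ1] = [0, 0, 2]
r3 m[sprk→φ1] = [7, 1, 0]
r3 m[sprk→φ2] = [0, 1, 1]
r3 m[rain→φ0] = [0, 0, 0]
r4 m[φ0→snow] = [2, 1, 4]
r4 m[φ0→sun] = [0, 0, 2]
r4 m[φ0→rain] = [1, 2, 6]
r4 m[φ1→sun] = [1, 3, 2]
r4 m[φ1→sprk] = [1, 1, 1]
r4 m[φ2→sprk] = [7, 1, 0]
r4 m[snow→φ0] = [0, 0, 0]
r4 m[sun→φ0] = [1, 3, 2]
r4 m[sun→φ1] = [0, 0, 2]
r4 m[sprk→φ1] = [7, 1, 0]
r4 m[sprk→φ2] = [1, 1, 1]
r4 m[rain→φ0] = [0, 0, 0]
r5 m[φ0→snow] = [3, 1, 6]
r5 m[φ0→sun] = [0, 0, 2]
r5 m[φ0→rain] = [1, 3, 7]
r5 m[φ1→sun] = [1, 3, 2]
r5 m[φ1→sprk] = [1, 1, 1]
r5 m[φ2→sprk] = [7, 1, 0]
r5 m[snow→φ0] = [0, 0, 0]
r5 m[sun→φ0] = [1, 3, 2]
r5 m[sun→φ1] = [0, 0, 2]
r5 m[sprk→φ1] = [7, 1, 0]
r5 m[sprk→φ2] = [1, 1, 1]
r5 m[rain→φ0] = [0, 0, 0]
r6 m[φ0→snow] = [3, 1, 6]
r6 m[φ0→sun] = [0, 0, 2]
r6 m[φ0→rain] = [1, 3, 7]
r6 m[φ1→sun] = [1, 3, 2]
r6 m[φ1→sprk] = [1, 1, 1]
r6 m[φ2→sprk] = [7, 1, 0]
r6 m[snow→φ0] = [0, 0, 0]
r6 m[sun→φ0] = [1, 3, 2]
r6 m[sun→φ1] = [0, 0, 2]
r6 m[sprk→φ1] = [7, 1, 0]
r6 m[sprk→φ2] = [1, 1, 1]
r6 m[rain→φ0] = [0, 0, 0]
fixed point reached at round 6
traceback from snow: (snow=1, sun=0, sprk=2, rain=0), score=1

assignment: (snow=1, sun=0, sprk=2, rain=0); score = 1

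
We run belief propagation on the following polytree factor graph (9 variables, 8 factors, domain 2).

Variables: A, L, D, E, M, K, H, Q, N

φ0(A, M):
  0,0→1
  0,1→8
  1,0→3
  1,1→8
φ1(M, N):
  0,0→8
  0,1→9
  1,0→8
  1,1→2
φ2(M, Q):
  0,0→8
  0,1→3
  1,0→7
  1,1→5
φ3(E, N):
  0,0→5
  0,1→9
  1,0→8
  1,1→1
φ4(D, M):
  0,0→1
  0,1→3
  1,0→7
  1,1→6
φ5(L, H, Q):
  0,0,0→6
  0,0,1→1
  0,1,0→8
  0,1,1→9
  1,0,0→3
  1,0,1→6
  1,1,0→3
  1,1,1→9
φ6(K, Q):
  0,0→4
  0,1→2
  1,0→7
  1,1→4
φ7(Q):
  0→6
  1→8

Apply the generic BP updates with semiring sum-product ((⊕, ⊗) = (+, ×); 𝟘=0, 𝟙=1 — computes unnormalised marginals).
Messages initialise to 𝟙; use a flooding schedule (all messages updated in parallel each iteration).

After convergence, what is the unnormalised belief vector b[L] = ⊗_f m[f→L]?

init: all messages = 𝟙 over 2 values
r1 m[φ0→A] = [9, 11]
r1 m[φ0→M] = [4, 16]
r1 m[φ1→M] = [17, 10]
r1 m[φ1→N] = [16, 11]
r1 m[φ2→M] = [11, 12]
r1 m[φ2→Q] = [15, 8]
r1 m[φ3→E] = [14, 9]
r1 m[φ3→N] = [13, 10]
r1 m[φ4→D] = [4, 13]
r1 m[φ4→M] = [8, 9]
r1 m[φ5→L] = [24, 21]
r1 m[φ5→H] = [16, 29]
r1 m[φ5→Q] = [20, 25]
r1 m[φ6→K] = [6, 11]
r1 m[φ6→Q] = [11, 6]
r1 m[φ7→Q] = [6, 8]
r1 m[A→φ0] = [1, 1]
r1 m[L→φ5] = [1, 1]
r1 m[D→φ4] = [1, 1]
r1 m[E→φ3] = [1, 1]
r1 m[M→φ0] = [1, 1]
r1 m[M→φ1] = [1, 1]
r1 m[M→φ2] = [1, 1]
r1 m[M→φ4] = [1, 1]
r1 m[K→φ6] = [1, 1]
r1 m[H→φ5] = [1, 1]
r1 m[Q→φ2] = [1, 1]
r1 m[Q→φ5] = [1, 1]
r1 m[Q→φ6] = [1, 1]
r1 m[Q→φ7] = [1, 1]
r1 m[N→φ1] = [1, 1]
r1 m[N→φ3] = [1, 1]
r2 m[φ0→A] = [9, 11]
r2 m[φ0→M] = [4, 16]
r2 m[φ1→M] = [17, 10]
r2 m[φ1→N] = [16, 11]
r2 m[φ2→M] = [11, 12]
r2 m[φ2→Q] = [15, 8]
r2 m[φ3→E] = [14, 9]
r2 m[φ3→N] = [13, 10]
r2 m[φ4→D] = [4, 13]
r2 m[φ4→M] = [8, 9]
r2 m[φ5→L] = [24, 21]
r2 m[φ5→H] = [16, 29]
r2 m[φ5→Q] = [20, 25]
r2 m[φ6→K] = [6, 11]
r2 m[φ6→Q] = [11, 6]
r2 m[φ7→Q] = [6, 8]
r2 m[A→φ0] = [1, 1]
r2 m[L→φ5] = [1, 1]
r2 m[D→φ4] = [1, 1]
r2 m[E→φ3] = [1, 1]
r2 m[M→φ0] = [1496, 1080]
r2 m[M→φ1] = [352, 1728]
r2 m[M→φ2] = [544, 1440]
r2 m[M→φ4] = [748, 1920]
r2 m[K→φ6] = [1, 1]
r2 m[H→φ5] = [1, 1]
r2 m[Q→φ2] = [1320, 1200]
r2 m[Q→φ5] = [990, 384]
r2 m[Q→φ6] = [1800, 1600]
r2 m[Q→φ7] = [3300, 1200]
r2 m[N→φ1] = [13, 10]
r2 m[N→φ3] = [16, 11]
r3 m[φ0→A] = [10136, 13128]
r3 m[φ0→M] = [4, 16]
r3 m[φ1→M] = [194, 124]
r3 m[φ1→N] = [16640, 6624]
r3 m[φ2→M] = [14160, 15240]
r3 m[φ2→Q] = [14432, 8832]
r3 m[φ3→E] = [179, 139]
r3 m[φ3→N] = [13, 10]
r3 m[φ4→D] = [6508, 16756]
r3 m[φ4→M] = [8, 9]
r3 m[φ5→L] = [17700, 11700]
r3 m[φ5→H] = [11598, 17802]
r3 m[φ5→Q] = [20, 25]
r3 m[φ6→K] = [10400, 19000]
r3 m[φ6→Q] = [11, 6]
r3 m[φ7→Q] = [6, 8]
r3 m[A→φ0] = [1, 1]
r3 m[L→φ5] = [1, 1]
r3 m[D→φ4] = [1, 1]
r3 m[E→φ3] = [1, 1]
r3 m[M→φ0] = [1496, 1080]
r3 m[M→φ1] = [352, 1728]
r3 m[M→φ2] = [544, 1440]
r3 m[M→φ4] = [748, 1920]
r3 m[K→φ6] = [1, 1]
r3 m[H→φ5] = [1, 1]
r3 m[Q→φ2] = [1320, 1200]
r3 m[Q→φ5] = [990, 384]
r3 m[Q→φ6] = [1800, 1600]
r3 m[Q→φ7] = [3300, 1200]
r3 m[N→φ1] = [13, 10]
r3 m[N→φ3] = [16, 11]
r4 m[φ0→A] = [10136, 13128]
r4 m[φ0→M] = [4, 16]
r4 m[φ1→M] = [194, 124]
r4 m[φ1→N] = [16640, 6624]
r4 m[φ2→M] = [14160, 15240]
r4 m[φ2→Q] = [14432, 8832]
r4 m[φ3→E] = [179, 139]
r4 m[φ3→N] = [13, 10]
r4 m[φ4→D] = [6508, 16756]
r4 m[φ4→M] = [8, 9]
r4 m[φ5→L] = [17700, 11700]
r4 m[φ5→H] = [11598, 17802]
r4 m[φ5→Q] = [20, 25]
r4 m[φ6→K] = [10400, 19000]
r4 m[φ6→Q] = [11, 6]
r4 m[φ7→Q] = [6, 8]
r4 m[A→φ0] = [1, 1]
r4 m[L→φ5] = [1, 1]
r4 m[D→φ4] = [1, 1]
r4 m[E→φ3] = [1, 1]
r4 m[M→φ0] = [21976320, 17007840]
r4 m[M→φ1] = [453120, 2194560]
r4 m[M→φ2] = [6208, 17856]
r4 m[M→φ4] = [10988160, 30236160]
r4 m[K→φ6] = [1, 1]
r4 m[H→φ5] = [1, 1]
r4 m[Q→φ2] = [1320, 1200]
r4 m[Q→φ5] = [952512, 423936]
r4 m[Q→φ6] = [1731840, 1766400]
r4 m[Q→φ7] = [3175040, 1324800]
r4 m[N→φ1] = [13, 10]
r4 m[N→φ3] = [16640, 6624]
r5 m[φ0→A] = [158039040, 201991680]
r5 m[φ0→M] = [4, 16]
r5 m[φ1→M] = [194, 124]
r5 m[φ1→N] = [21181440, 8467200]
r5 m[φ2→M] = [14160, 15240]
r5 m[φ2→Q] = [174656, 107904]
r5 m[φ3→E] = [142816, 139744]
r5 m[φ3→N] = [13, 10]
r5 m[φ4→D] = [101696640, 258334080]
r5 m[φ4→M] = [8, 9]
r5 m[φ5→L] = [17574528, 12074112]
r5 m[φ5→H] = [11540160, 18108480]
r5 m[φ5→Q] = [20, 25]
r5 m[φ6→K] = [10460160, 19188480]
r5 m[φ6→Q] = [11, 6]
r5 m[φ7→Q] = [6, 8]
r5 m[A→φ0] = [1, 1]
r5 m[L→φ5] = [1, 1]
r5 m[D→φ4] = [1, 1]
r5 m[E→φ3] = [1, 1]
r5 m[M→φ0] = [21976320, 17007840]
r5 m[M→φ1] = [453120, 2194560]
r5 m[M→φ2] = [6208, 17856]
r5 m[M→φ4] = [10988160, 30236160]
r5 m[K→φ6] = [1, 1]
r5 m[H→φ5] = [1, 1]
r5 m[Q→φ2] = [1320, 1200]
r5 m[Q→φ5] = [952512, 423936]
r5 m[Q→φ6] = [1731840, 1766400]
r5 m[Q→φ7] = [3175040, 1324800]
r5 m[N→φ1] = [13, 10]
r5 m[N→φ3] = [16640, 6624]
r6 m[φ0→A] = [158039040, 201991680]
r6 m[φ0→M] = [4, 16]
r6 m[φ1→M] = [194, 124]
r6 m[φ1→N] = [21181440, 8467200]
r6 m[φ2→M] = [14160, 15240]
r6 m[φ2→Q] = [174656, 107904]
r6 m[φ3→E] = [142816, 139744]
r6 m[φ3→N] = [13, 10]
r6 m[φ4→D] = [101696640, 258334080]
r6 m[φ4→M] = [8, 9]
r6 m[φ5→L] = [17574528, 12074112]
r6 m[φ5→H] = [11540160, 18108480]
r6 m[φ5→Q] = [20, 25]
r6 m[φ6→K] = [10460160, 19188480]
r6 m[φ6→Q] = [11, 6]
r6 m[φ7→Q] = [6, 8]
r6 m[A→φ0] = [1, 1]
r6 m[L→φ5] = [1, 1]
r6 m[D→φ4] = [1, 1]
r6 m[E→φ3] = [1, 1]
r6 m[M→φ0] = [21976320, 17007840]
r6 m[M→φ1] = [453120, 2194560]
r6 m[M→φ2] = [6208, 17856]
r6 m[M→φ4] = [10988160, 30236160]
r6 m[K→φ6] = [1, 1]
r6 m[H→φ5] = [1, 1]
r6 m[Q→φ2] = [1320, 1200]
r6 m[Q→φ5] = [11527296, 5179392]
r6 m[Q→φ6] = [20958720, 21580800]
r6 m[Q→φ7] = [38424320, 16185600]
r6 m[N→φ1] = [13, 10]
r6 m[N→φ3] = [21181440, 8467200]
r7 m[φ0→A] = [158039040, 201991680]
r7 m[φ0→M] = [4, 16]
r7 m[φ1→M] = [194, 124]
r7 m[φ1→N] = [21181440, 8467200]
r7 m[φ2→M] = [14160, 15240]
r7 m[φ2→Q] = [174656, 107904]
r7 m[φ3→E] = [182112000, 177918720]
r7 m[φ3→N] = [13, 10]
r7 m[φ4→D] = [101696640, 258334080]
r7 m[φ4→M] = [8, 9]
r7 m[φ5→L] = [213176064, 146854656]
r7 m[φ5→H] = [140001408, 220029312]
r7 m[φ5→Q] = [20, 25]
r7 m[φ6→K] = [126996480, 233034240]
r7 m[φ6→Q] = [11, 6]
r7 m[φ7→Q] = [6, 8]
r7 m[A→φ0] = [1, 1]
r7 m[L→φ5] = [1, 1]
r7 m[D→φ4] = [1, 1]
r7 m[E→φ3] = [1, 1]
r7 m[M→φ0] = [21976320, 17007840]
r7 m[M→φ1] = [453120, 2194560]
r7 m[M→φ2] = [6208, 17856]
r7 m[M→φ4] = [10988160, 30236160]
r7 m[K→φ6] = [1, 1]
r7 m[H→φ5] = [1, 1]
r7 m[Q→φ2] = [1320, 1200]
r7 m[Q→φ5] = [11527296, 5179392]
r7 m[Q→φ6] = [20958720, 21580800]
r7 m[Q→φ7] = [38424320, 16185600]
r7 m[N→φ1] = [13, 10]
r7 m[N→φ3] = [21181440, 8467200]
r8 m[φ0→A] = [158039040, 201991680]
r8 m[φ0→M] = [4, 16]
r8 m[φ1→M] = [194, 124]
r8 m[φ1→N] = [21181440, 8467200]
r8 m[φ2→M] = [14160, 15240]
r8 m[φ2→Q] = [174656, 107904]
r8 m[φ3→E] = [182112000, 177918720]
r8 m[φ3→N] = [13, 10]
r8 m[φ4→D] = [101696640, 258334080]
r8 m[φ4→M] = [8, 9]
r8 m[φ5→L] = [213176064, 146854656]
r8 m[φ5→H] = [140001408, 220029312]
r8 m[φ5→Q] = [20, 25]
r8 m[φ6→K] = [126996480, 233034240]
r8 m[φ6→Q] = [11, 6]
r8 m[φ7→Q] = [6, 8]
r8 m[A→φ0] = [1, 1]
r8 m[L→φ5] = [1, 1]
r8 m[D→φ4] = [1, 1]
r8 m[E→φ3] = [1, 1]
r8 m[M→φ0] = [21976320, 17007840]
r8 m[M→φ1] = [453120, 2194560]
r8 m[M→φ2] = [6208, 17856]
r8 m[M→φ4] = [10988160, 30236160]
r8 m[K→φ6] = [1, 1]
r8 m[H→φ5] = [1, 1]
r8 m[Q→φ2] = [1320, 1200]
r8 m[Q→φ5] = [11527296, 5179392]
r8 m[Q→φ6] = [20958720, 21580800]
r8 m[Q→φ7] = [38424320, 16185600]
r8 m[N→φ1] = [13, 10]
r8 m[N→φ3] = [21181440, 8467200]
fixed point reached at round 8
b[L] = ⊗ incoming = [213176064, 146854656]

b[L] = [213176064, 146854656]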